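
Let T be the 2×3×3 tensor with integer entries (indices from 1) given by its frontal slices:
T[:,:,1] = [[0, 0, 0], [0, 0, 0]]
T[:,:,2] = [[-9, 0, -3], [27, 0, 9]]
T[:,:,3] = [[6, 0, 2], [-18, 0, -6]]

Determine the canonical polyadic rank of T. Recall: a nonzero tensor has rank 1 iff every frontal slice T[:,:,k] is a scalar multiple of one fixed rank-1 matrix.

Lower bound: T ≠ 0 (e.g. T[1,1,2] = -9), so rank(T) ≥ 1.
Upper bound: if T = a (x) b (x) c then every fibre of T is a multiple of the corresponding factor, so read the factors off the fibres through the nonzero entry T[1,1,2] = -9.
The mode-1 fibre T[:,1,2] = [-9, 27] gives a = [1, -3] (primitive direction); the mode-2 fibre T[1,:,2] = [-9, 0, -3] gives b = [3, 0, 1]; then c[k] = T[1,1,k] / (a[1]·b[1]) = [0, -9, 6] / 3 = [0, -3, 2].
Expanding [1, -3] (x) [3, 0, 1] (x) [0, -3, 2] reproduces all 18 entries of T, so T = [1, -3] (x) [3, 0, 1] (x) [0, -3, 2] and rank(T) ≤ 1.
These bounds meet, so rank(T) = 1.

1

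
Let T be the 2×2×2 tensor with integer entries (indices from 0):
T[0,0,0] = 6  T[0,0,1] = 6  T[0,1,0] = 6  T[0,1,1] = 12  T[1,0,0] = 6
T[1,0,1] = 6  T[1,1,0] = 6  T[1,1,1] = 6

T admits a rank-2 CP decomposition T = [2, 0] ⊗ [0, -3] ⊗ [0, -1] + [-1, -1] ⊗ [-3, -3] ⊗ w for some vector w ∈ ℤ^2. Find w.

w = [2, 2]

Subtract the known terms from T to get the rank-1 residual R = [-1, -1] ⊗ [-3, -3] ⊗ w, so R[i,j,k] = a[i]·b[j]·w[k]. Pick indices with nonzero a[0]·b[0] = (-1)·(-3) = 3. Only the fibre through (0,0,·) is needed: R[0,0,:] = T[0,0,:] − Σₗ aₗ[0]bₗ[0]cₗ = [6, 6] − (2)·(0)·[0, -1] = [6, 6]. Then w[k] = R[0,0,k] / 3 for each k, giving w = [6, 6] / 3 = [2, 2].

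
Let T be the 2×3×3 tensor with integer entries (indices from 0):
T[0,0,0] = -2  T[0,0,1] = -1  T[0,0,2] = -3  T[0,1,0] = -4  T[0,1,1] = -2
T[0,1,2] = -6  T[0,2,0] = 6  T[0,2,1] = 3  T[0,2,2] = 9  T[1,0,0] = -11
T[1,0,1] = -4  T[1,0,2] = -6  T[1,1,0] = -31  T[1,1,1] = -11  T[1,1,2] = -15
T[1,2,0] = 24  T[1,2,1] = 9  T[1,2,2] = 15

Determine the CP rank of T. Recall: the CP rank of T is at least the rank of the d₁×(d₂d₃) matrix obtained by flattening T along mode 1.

2

Lower bound: in the mode-1 unfolding of T (rows indexed by i, columns by (j,k)) the 2×2 minor on rows i ∈ {0, 1}, columns (j,k) ∈ {(0,0), (0,1)} is det [[-2, -1], [-11, -4]] = -3 ≠ 0, so that unfolding has rank ≥ 2 and hence rank(T) ≥ 2 (CP rank is at least every unfolding rank, though it can be larger).
Upper bound: with S_k = T[:,:,k], the two rank-1 terms a₁b₁ᵀ, a₂b₂ᵀ are the rank-1 members of the pencil x·S₀ + y·S₁.
The 2×2 minor of x·S₀ + y·S₁ on rows {0,1}, columns {0,1} is 18·x² + 15·xy + 3·y² = 3·(2·x + y)(3·x + y), vanishing at (x:y) = (1:-2) and (1:-3).
M₁ = S₀ − 2·S₁ = [[0, 0, 0], [-3, -9, 6]] = (-3)·[0, 1][1, 3, -2]ᵀ and M₂ = S₀ − 3·S₁ = [[1, 2, -3], [1, 2, -3]] = [1, 1][1, 2, -3]ᵀ, so take a₁ = [0, 1], b₁ = [1, 3, -2], a₂ = [1, 1], b₂ = [1, 2, -3].
Each slice is an integer combination of E₁ = a₁b₁ᵀ and E₂ = a₂b₂ᵀ: S₀ = −9·E₁ − 2·E₂, S₁ = −3·E₁ − E₂, S₂ = −3·E₁ − 3·E₂; reading off coefficients, c₁ = [-9, -3, -3] and c₂ = [-2, -1, -3].
Hence T = [0, 1] ⊗ [1, 3, -2] ⊗ [-9, -3, -3] + [1, 1] ⊗ [1, 2, -3] ⊗ [-2, -1, -3], so rank(T) ≤ 2.
These bounds meet, so rank(T) = 2.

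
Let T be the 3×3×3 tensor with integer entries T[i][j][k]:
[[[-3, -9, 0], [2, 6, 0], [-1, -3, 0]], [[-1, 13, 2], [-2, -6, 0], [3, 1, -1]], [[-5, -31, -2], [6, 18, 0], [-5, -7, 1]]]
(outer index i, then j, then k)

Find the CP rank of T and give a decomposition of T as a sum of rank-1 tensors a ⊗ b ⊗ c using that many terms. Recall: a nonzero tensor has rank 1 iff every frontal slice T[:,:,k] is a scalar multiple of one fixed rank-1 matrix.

rank(T) = 2

Lower bound: in the mode-1 unfolding of T (rows indexed by i, columns by (j,k)) the 2×2 minor on rows i ∈ {0, 1}, columns (j,k) ∈ {(0,0), (0,1)} is det [[-3, -9], [-1, 13]] = -48 ≠ 0, so that unfolding has rank ≥ 2 and hence rank(T) ≥ 2 (CP rank is at least every unfolding rank, though it can be larger).
Upper bound: with S_k = T[:,:,k], the two rank-1 terms a₁b₁ᵀ, a₂b₂ᵀ are the rank-1 members of the pencil x·S₀ + y·S₁.
The 2×2 minor of x·S₀ + y·S₁ on rows {0,1}, columns {0,1} is 8·x² + 16·xy − 24·y² = 8·(x + 3·y)(x − y), vanishing at (x:y) = (3:-1) and (1:1).
M₁ = 3·S₀ − S₁ = [[0, 0, 0], [-16, 0, 8], [16, 0, -8]] = (-8)·[0, 1, -1][2, 0, -1]ᵀ and M₂ = S₀ + S₁ = [[-12, 8, -4], [12, -8, 4], [-36, 24, -12]] = (-4)·[1, -1, 3][3, -2, 1]ᵀ, so take a₁ = [0, 1, -1], b₁ = [2, 0, -1], a₂ = [1, -1, 3], b₂ = [3, -2, 1].
Each slice is an integer combination of E₁ = a₁b₁ᵀ and E₂ = a₂b₂ᵀ: S₀ = −2·E₁ − E₂, S₁ = 2·E₁ − 3·E₂, S₂ = E₁; reading off coefficients, c₁ = [-2, 2, 1] and c₂ = [-1, -3, 0].
Hence T = [0, 1, -1] ⊗ [2, 0, -1] ⊗ [-2, 2, 1] + [1, -1, 3] ⊗ [3, -2, 1] ⊗ [-1, -3, 0], so rank(T) ≤ 2.
These bounds meet, so rank(T) = 2.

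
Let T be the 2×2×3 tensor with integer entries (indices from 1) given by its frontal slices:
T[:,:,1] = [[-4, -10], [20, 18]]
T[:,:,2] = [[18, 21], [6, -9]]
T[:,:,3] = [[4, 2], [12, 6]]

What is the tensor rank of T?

2

Lower bound: in the mode-2 unfolding of T (rows indexed by j, columns by (i,k)) the 2×2 minor on rows j ∈ {1, 2}, columns (i,k) ∈ {(1,1), (1,2)} is det [[-4, 18], [-10, 21]] = 96 ≠ 0, so that unfolding has rank ≥ 2 and hence rank(T) ≥ 2 (CP rank is at least every unfolding rank, though it can be larger).
Upper bound: with S_k = T[:,:,k], the two rank-1 terms a₁b₁ᵀ, a₂b₂ᵀ are the rank-1 members of the pencil x·S₁ + y·S₂.
det(x·S₁ + y·S₂) is 128·x² − 288·y² = 32·(2·x − 3·y)(2·x + 3·y), vanishing at (x:y) = (3:2) and (3:-2).
M₁ = 3·S₁ + 2·S₂ = [[24, 12], [72, 36]] = 12·(1, 3)(2, 1)ᵀ and M₂ = 3·S₁ − 2·S₂ = [[-48, -72], [48, 72]] = (-24)·(1, -1)(2, 3)ᵀ, so take a₁ = (1, 3), b₁ = (2, 1), a₂ = (1, -1), b₂ = (2, 3).
Each slice is an integer combination of E₁ = a₁b₁ᵀ and E₂ = a₂b₂ᵀ: S₁ = 2·E₁ − 4·E₂, S₂ = 3·E₁ + 6·E₂, S₃ = 2·E₁; reading off coefficients, c₁ = (2, 3, 2) and c₂ = (-4, 6, 0).
Hence T = (1, 3) ⊗ (2, 1) ⊗ (2, 3, 2) + (1, -1) ⊗ (2, 3) ⊗ (-4, 6, 0), so rank(T) ≤ 2.
These bounds meet, so rank(T) = 2.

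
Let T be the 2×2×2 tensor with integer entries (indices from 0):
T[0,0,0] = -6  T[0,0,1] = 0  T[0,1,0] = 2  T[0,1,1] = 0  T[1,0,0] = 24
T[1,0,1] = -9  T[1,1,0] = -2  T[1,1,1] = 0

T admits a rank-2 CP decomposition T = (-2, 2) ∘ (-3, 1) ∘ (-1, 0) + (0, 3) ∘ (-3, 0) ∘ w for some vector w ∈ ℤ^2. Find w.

Subtract the known terms from T to get the rank-1 residual R = (0, 3) ∘ (-3, 0) ∘ w, so R[i,j,k] = a[i]·b[j]·w[k]. Pick indices with nonzero a[1]·b[0] = (3)·(-3) = -9. Only the fibre through (1,0,·) is needed: R[1,0,:] = T[1,0,:] − Σₗ aₗ[1]bₗ[0]cₗ = [24, -9] − (2)·(-3)·(-1, 0) = [18, -9]. Then w[k] = R[1,0,k] / -9 for each k, giving w = [18, -9] / -9 = (-2, 1).

w = (-2, 1)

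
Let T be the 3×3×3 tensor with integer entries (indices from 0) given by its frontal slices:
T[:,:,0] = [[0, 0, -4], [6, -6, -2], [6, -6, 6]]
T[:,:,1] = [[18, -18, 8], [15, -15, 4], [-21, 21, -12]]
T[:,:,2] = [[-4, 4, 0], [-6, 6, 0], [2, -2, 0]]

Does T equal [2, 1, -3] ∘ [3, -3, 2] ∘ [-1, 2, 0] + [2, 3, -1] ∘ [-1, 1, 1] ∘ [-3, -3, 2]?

Reconstruct entry (0,2,0) from the claimed factors: Σₗ aₗ[0]bₗ[2]cₗ[0] = (2)·(2)·(-1) + (2)·(1)·(-3) = -10, but T[0,2,0] = -4. The claim is false.

No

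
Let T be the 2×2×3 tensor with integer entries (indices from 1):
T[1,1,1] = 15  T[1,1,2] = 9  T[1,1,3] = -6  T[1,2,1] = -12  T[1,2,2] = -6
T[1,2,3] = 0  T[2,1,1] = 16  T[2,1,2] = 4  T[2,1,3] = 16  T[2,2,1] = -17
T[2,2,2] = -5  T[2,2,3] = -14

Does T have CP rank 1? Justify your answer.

No

The mode-3 unfolding of T (rows indexed by k, columns by (i,j) = (1,1), (1,2), (2,1), (2,2)) is [[15, -12, 16, -17], [9, -6, 4, -5], [-6, 0, 16, -14]].
There the 2×2 minor on rows k ∈ {1, 2}, columns (i,j) ∈ {(1,1), (1,2)} is det [[15, -12], [9, -6]] = 18 ≠ 0, so this unfolding has rank ≥ 2; CP rank is at least every unfolding rank, so rank(T) ≥ 2.
In particular rank(T) ≥ 2 > 1, so T is not rank-1.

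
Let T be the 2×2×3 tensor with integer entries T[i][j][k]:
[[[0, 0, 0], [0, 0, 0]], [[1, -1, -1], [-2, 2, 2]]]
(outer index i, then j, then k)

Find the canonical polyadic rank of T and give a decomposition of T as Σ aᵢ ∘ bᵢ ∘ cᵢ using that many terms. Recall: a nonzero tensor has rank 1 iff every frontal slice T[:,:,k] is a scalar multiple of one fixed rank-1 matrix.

Lower bound: T ≠ 0 (e.g. T[1,0,0] = 1), so rank(T) ≥ 1.
Upper bound: if T = a ∘ b ∘ c then every fibre of T is a multiple of the corresponding factor, so read the factors off the fibres through the nonzero entry T[1,0,0] = 1.
The mode-1 fibre T[:,0,0] = [0, 1] gives a = [0, 1] (primitive direction); the mode-2 fibre T[1,:,0] = [1, -2] gives b = [1, -2]; then c[k] = T[1,0,k] / (a[1]·b[0]) = [1, -1, -1] / 1 = [1, -1, -1].
Expanding [0, 1] ∘ [1, -2] ∘ [1, -1, -1] reproduces all 12 entries of T, so T = [0, 1] ∘ [1, -2] ∘ [1, -1, -1] and rank(T) ≤ 1.
These bounds meet, so rank(T) = 1.

rank(T) = 1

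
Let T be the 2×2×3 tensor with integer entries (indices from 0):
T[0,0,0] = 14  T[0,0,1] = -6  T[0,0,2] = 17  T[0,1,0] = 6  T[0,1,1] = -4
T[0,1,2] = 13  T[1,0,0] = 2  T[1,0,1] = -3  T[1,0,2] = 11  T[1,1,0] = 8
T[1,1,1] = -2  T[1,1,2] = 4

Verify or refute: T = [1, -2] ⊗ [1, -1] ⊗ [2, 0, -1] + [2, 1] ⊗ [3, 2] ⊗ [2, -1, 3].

Reconstruct entrywise from the claimed factors. For example, T[1,1,1] = -2 and Σₗ aₗ[1]bₗ[1]cₗ[1] = (-2)·(-1)·(0) + (1)·(2)·(-1) = -2; checking all 12 entries, every one matches. The claim holds.

Yes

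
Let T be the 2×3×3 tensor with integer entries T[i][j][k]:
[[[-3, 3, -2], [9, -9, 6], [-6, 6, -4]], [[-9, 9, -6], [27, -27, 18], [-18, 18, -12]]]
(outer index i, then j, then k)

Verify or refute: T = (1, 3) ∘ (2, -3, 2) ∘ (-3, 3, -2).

No

Reconstruct entry (0,0,0) from the claimed factors: Σₗ aₗ[0]bₗ[0]cₗ[0] = (1)·(2)·(-3) = -6, but T[0,0,0] = -3. The claim is false.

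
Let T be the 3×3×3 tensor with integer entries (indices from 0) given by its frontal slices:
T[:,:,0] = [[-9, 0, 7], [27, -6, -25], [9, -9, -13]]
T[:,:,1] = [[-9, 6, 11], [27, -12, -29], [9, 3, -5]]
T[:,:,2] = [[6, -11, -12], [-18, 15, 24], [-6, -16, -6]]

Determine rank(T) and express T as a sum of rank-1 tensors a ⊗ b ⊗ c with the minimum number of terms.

rank(T) = 2

Lower bound: the mode-2 unfolding of T (rows indexed by j, columns by (i,k) = (0,0), (0,1), (0,2), (1,0), (1,1), (1,2), (2,0), (2,1), (2,2)) is [[-9, -9, 6, 27, 27, -18, 9, 9, -6], [0, 6, -11, -6, -12, 15, -9, 3, -16], [7, 11, -12, -25, -29, 24, -13, -5, -6]].
There the 2×2 minor on rows j ∈ {0, 1}, columns (i,k) ∈ {(0,0), (0,1)} is det [[-9, -9], [0, 6]] = -54 ≠ 0, so this unfolding has rank ≥ 2; CP rank is at least every unfolding rank, so rank(T) ≥ 2. (Flattening ranks never certify an upper bound on CP rank; for that we must actually write T with 2 rank-1 terms.)
Upper bound — finding two terms. Write S_k = T[:,:,k] for the frontal slices: S₀ = [[-9, 0, 7], [27, -6, -25], [9, -9, -13]], S₁ = [[-9, 6, 11], [27, -12, -29], [9, 3, -5]], S₂ = [[6, -11, -12], [-18, 15, 24], [-6, -16, -6]].
If T = a₁ ⊗ b₁ ⊗ c₁ + a₂ ⊗ b₂ ⊗ c₂ then each S_k = c₁[k]·a₁b₁ᵀ + c₂[k]·a₂b₂ᵀ. S₀ and S₁ are linearly independent, so a₁b₁ᵀ and a₂b₂ᵀ must span the same plane of matrices: they are the rank-1 matrices of the form x·S₀ + y·S₁.
The 2×2 minor of x·S₀ + y·S₁ on rows {0,1}, columns {0,1} is 54·x² − 54·y² = 54·(x − y)(x + y), vanishing at (x:y) = (1:1) and (1:-1).
M₁ = S₀ + S₁ = [[-18, 6, 18], [54, -18, -54], [18, -6, -18]] = (-6)·[1, -3, -1][3, -1, -3]ᵀ and M₂ = S₀ − S₁ = [[0, -6, -4], [0, 6, 4], [0, -12, -8]] = (-2)·[1, -1, 2][0, 3, 2]ᵀ, so take a₁ = [1, -3, -1], b₁ = [3, -1, -3], a₂ = [1, -1, 2], b₂ = [0, 3, 2].
Each slice is an integer combination of E₁ = a₁b₁ᵀ and E₂ = a₂b₂ᵀ: S₀ = −3·E₁ − E₂, S₁ = −3·E₁ + E₂, S₂ = 2·E₁ − 3·E₂; reading off coefficients, c₁ = [-3, -3, 2] and c₂ = [-1, 1, -3].
Hence T = [1, -3, -1] ⊗ [3, -1, -3] ⊗ [-3, -3, 2] + [1, -1, 2] ⊗ [0, 3, 2] ⊗ [-1, 1, -3], so rank(T) ≤ 2.
These bounds meet, so rank(T) = 2.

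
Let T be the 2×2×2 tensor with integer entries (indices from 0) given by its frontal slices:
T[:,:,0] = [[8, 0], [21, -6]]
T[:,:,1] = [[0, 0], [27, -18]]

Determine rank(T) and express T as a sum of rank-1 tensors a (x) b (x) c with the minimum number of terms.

rank(T) = 2

Lower bound: the mode-1 unfolding of T (rows indexed by i, columns by (j,k) = (0,0), (0,1), (1,0), (1,1)) is [[8, 0, 0, 0], [21, 27, -6, -18]].
There the 2×2 minor on rows i ∈ {0, 1}, columns (j,k) ∈ {(0,0), (0,1)} is det [[8, 0], [21, 27]] = 216 ≠ 0, so this unfolding has rank ≥ 2; CP rank is at least every unfolding rank, so rank(T) ≥ 2. (This is only a lower bound: in general the CP rank may exceed every unfolding rank, so we still need to exhibit 2 rank-1 terms summing to T.)
Upper bound — finding two terms. Write S_k = T[:,:,k] for the frontal slices: S₀ = [[8, 0], [21, -6]], S₁ = [[0, 0], [27, -18]].
If T = a₁ (x) b₁ (x) c₁ + a₂ (x) b₂ (x) c₂ then each S_k = c₁[k]·a₁b₁ᵀ + c₂[k]·a₂b₂ᵀ. S₀ and S₁ are linearly independent, so a₁b₁ᵀ and a₂b₂ᵀ must span the same plane of matrices: they are the rank-1 matrices of the form x·S₀ + y·S₁.
det(x·S₀ + y·S₁) is −48·x² − 144·xy = (-48)·(x + 3·y)(x), vanishing at (x:y) = (3:-1) and (0:1).
M₁ = 3·S₀ − S₁ = [[24, 0], [36, 0]] = 12·[2, 3][1, 0]ᵀ and M₂ = S₁ = [[0, 0], [27, -18]] = 9·[0, 1][3, -2]ᵀ, so take a₁ = [2, 3], b₁ = [1, 0], a₂ = [0, 1], b₂ = [3, -2].
Each slice is an integer combination of E₁ = a₁b₁ᵀ and E₂ = a₂b₂ᵀ: S₀ = 4·E₁ + 3·E₂, S₁ = 9·E₂; reading off coefficients, c₁ = [4, 0] and c₂ = [3, 9].
Hence T = [2, 3] (x) [1, 0] (x) [4, 0] + [0, 1] (x) [3, -2] (x) [3, 9], so rank(T) ≤ 2.
These bounds meet, so rank(T) = 2.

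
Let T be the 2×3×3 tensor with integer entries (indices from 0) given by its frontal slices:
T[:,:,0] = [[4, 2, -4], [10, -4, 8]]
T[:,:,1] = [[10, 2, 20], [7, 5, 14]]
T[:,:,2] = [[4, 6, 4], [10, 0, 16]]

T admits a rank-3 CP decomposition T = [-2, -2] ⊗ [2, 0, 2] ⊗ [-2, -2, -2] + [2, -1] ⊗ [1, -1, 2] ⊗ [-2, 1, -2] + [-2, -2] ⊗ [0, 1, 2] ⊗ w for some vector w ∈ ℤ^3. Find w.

w = [1, -2, -1]

Subtract the known terms from T to get the rank-1 residual R = [-2, -2] ⊗ [0, 1, 2] ⊗ w, so R[i,j,k] = a[i]·b[j]·w[k]. Pick indices with nonzero a[0]·b[1] = (-2)·(1) = -2. Only the fibre through (0,1,·) is needed: R[0,1,:] = T[0,1,:] − Σₗ aₗ[0]bₗ[1]cₗ = [2, 2, 6] − (-2)·(0)·[-2, -2, -2] − (2)·(-1)·[-2, 1, -2] = [-2, 4, 2]. Then w[k] = R[0,1,k] / -2 for each k, giving w = [-2, 4, 2] / -2 = [1, -2, -1].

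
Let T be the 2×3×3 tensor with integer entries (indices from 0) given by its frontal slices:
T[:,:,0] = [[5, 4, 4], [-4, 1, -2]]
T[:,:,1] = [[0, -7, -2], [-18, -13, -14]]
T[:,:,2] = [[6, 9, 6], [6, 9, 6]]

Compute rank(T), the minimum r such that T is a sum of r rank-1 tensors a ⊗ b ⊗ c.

Lower bound: the mode-2 unfolding of T (rows indexed by j, columns by (i,k) = (0,0), (0,1), (0,2), (1,0), (1,1), (1,2)) is [[5, 0, 6, -4, -18, 6], [4, -7, 9, 1, -13, 9], [4, -2, 6, -2, -14, 6]].
There the 2×2 minor on rows j ∈ {0, 1}, columns (i,k) ∈ {(0,0), (0,1)} is det [[5, 0], [4, -7]] = -35 ≠ 0, so this unfolding has rank ≥ 2; CP rank is at least every unfolding rank, so rank(T) ≥ 2. (Unfolding ranks only ever bound the CP rank from below — rank(T) can be strictly larger than all of them — so the matching upper bound has to come from an explicit 2-term decomposition.)
Upper bound — finding two terms. Write S_k = T[:,:,k] for the frontal slices: S₀ = [[5, 4, 4], [-4, 1, -2]], S₁ = [[0, -7, -2], [-18, -13, -14]], S₂ = [[6, 9, 6], [6, 9, 6]].
If T = a₁ ⊗ b₁ ⊗ c₁ + a₂ ⊗ b₂ ⊗ c₂ then each S_k = c₁[k]·a₁b₁ᵀ + c₂[k]·a₂b₂ᵀ. S₀ and S₁ are linearly independent, so a₁b₁ᵀ and a₂b₂ᵀ must span the same plane of matrices: they are the rank-1 matrices of the form x·S₀ + y·S₁.
The 2×2 minor of x·S₀ + y·S₁ on rows {0,1}, columns {0,1} is 21·x² − 21·xy − 126·y² = 21·(x − 3·y)(x + 2·y), vanishing at (x:y) = (3:1) and (2:-1).
M₁ = 3·S₀ + S₁ = [[15, 5, 10], [-30, -10, -20]] = 5·(1, -2)(3, 1, 2)ᵀ and M₂ = 2·S₀ − S₁ = [[10, 15, 10], [10, 15, 10]] = 5·(1, 1)(2, 3, 2)ᵀ, so take a₁ = (1, -2), b₁ = (3, 1, 2), a₂ = (1, 1), b₂ = (2, 3, 2).
Each slice is an integer combination of E₁ = a₁b₁ᵀ and E₂ = a₂b₂ᵀ: S₀ = E₁ + E₂, S₁ = 2·E₁ − 3·E₂, S₂ = 3·E₂; reading off coefficients, c₁ = (1, 2, 0) and c₂ = (1, -3, 3).
Hence T = (1, -2) ⊗ (3, 1, 2) ⊗ (1, 2, 0) + (1, 1) ⊗ (2, 3, 2) ⊗ (1, -3, 3), so rank(T) ≤ 2.
These bounds meet, so rank(T) = 2.

2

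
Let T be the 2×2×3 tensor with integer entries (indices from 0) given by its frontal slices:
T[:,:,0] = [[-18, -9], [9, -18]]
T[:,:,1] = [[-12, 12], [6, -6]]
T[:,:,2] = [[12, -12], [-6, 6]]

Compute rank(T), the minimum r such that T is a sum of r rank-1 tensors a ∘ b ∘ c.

2

Lower bound: the mode-2 unfolding of T (rows indexed by j, columns by (i,k) = (0,0), (0,1), (0,2), (1,0), (1,1), (1,2)) is [[-18, -12, 12, 9, 6, -6], [-9, 12, -12, -18, -6, 6]].
There the 2×2 minor on rows j ∈ {0, 1}, columns (i,k) ∈ {(0,0), (0,1)} is det [[-18, -12], [-9, 12]] = -324 ≠ 0, so this unfolding has rank ≥ 2; CP rank is at least every unfolding rank, so rank(T) ≥ 2. (Flattening ranks never certify an upper bound on CP rank; for that we must actually write T with 2 rank-1 terms.)
Upper bound — finding two terms. Write S_k = T[:,:,k] for the frontal slices: S₀ = [[-18, -9], [9, -18]], S₁ = [[-12, 12], [6, -6]], S₂ = [[12, -12], [-6, 6]].
If T = a₁ ∘ b₁ ∘ c₁ + a₂ ∘ b₂ ∘ c₂ then each S_k = c₁[k]·a₁b₁ᵀ + c₂[k]·a₂b₂ᵀ. S₀ and S₁ are linearly independent, so a₁b₁ᵀ and a₂b₂ᵀ must span the same plane of matrices: they are the rank-1 matrices of the form x·S₀ + y·S₁.
det(x·S₀ + y·S₁) is 405·x² + 270·xy = 135·(3·x + 2·y)(x), vanishing at (x:y) = (2:-3) and (0:1).
M₁ = 2·S₀ − 3·S₁ = [[0, -54], [0, -18]] = (-18)·[3, 1][0, 1]ᵀ and M₂ = S₁ = [[-12, 12], [6, -6]] = (-6)·[2, -1][1, -1]ᵀ, so take a₁ = [3, 1], b₁ = [0, 1], a₂ = [2, -1], b₂ = [1, -1].
Each slice is an integer combination of E₁ = a₁b₁ᵀ and E₂ = a₂b₂ᵀ: S₀ = −9·E₁ − 9·E₂, S₁ = −6·E₂, S₂ = 6·E₂; reading off coefficients, c₁ = [-9, 0, 0] and c₂ = [-9, -6, 6].
Hence T = [3, 1] ∘ [0, 1] ∘ [-9, 0, 0] + [2, -1] ∘ [1, -1] ∘ [-9, -6, 6], so rank(T) ≤ 2.
These bounds meet, so rank(T) = 2.
Check entry T[1,1,0] = -18: (1)·(1)·(-9) + (-1)·(-1)·(-9) = -18.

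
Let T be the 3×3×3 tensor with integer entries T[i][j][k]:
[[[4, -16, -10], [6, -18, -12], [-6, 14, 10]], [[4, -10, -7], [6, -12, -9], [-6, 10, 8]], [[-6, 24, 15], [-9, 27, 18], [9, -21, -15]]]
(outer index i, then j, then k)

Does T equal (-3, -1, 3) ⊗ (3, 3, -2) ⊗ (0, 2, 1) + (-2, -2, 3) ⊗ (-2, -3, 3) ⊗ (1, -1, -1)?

No

Reconstruct entry (0,0,1) from the claimed factors: Σₗ aₗ[0]bₗ[0]cₗ[1] = (-3)·(3)·(2) + (-2)·(-2)·(-1) = -22, but T[0,0,1] = -16. The claim is false.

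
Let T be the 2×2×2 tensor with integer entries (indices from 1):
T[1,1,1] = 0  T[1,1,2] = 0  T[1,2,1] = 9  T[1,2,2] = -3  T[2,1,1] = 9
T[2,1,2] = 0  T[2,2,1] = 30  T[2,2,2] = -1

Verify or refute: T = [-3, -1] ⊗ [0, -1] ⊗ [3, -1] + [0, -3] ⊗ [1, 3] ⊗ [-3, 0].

Reconstruct entrywise from the claimed factors. For example, T[1,1,1] = 0 and Σₗ aₗ[1]bₗ[1]cₗ[1] = (-3)·(0)·(3) + (0)·(1)·(-3) = 0; checking all 8 entries, every one matches. The claim holds.

Yes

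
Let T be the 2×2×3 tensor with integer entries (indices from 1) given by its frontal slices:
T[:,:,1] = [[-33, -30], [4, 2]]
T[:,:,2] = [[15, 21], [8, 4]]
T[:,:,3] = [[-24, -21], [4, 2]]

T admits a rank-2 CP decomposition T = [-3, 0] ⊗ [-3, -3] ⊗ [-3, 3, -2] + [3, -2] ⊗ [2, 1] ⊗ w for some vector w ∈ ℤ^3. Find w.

Subtract the known terms from T to get the rank-1 residual R = [3, -2] ⊗ [2, 1] ⊗ w, so R[i,j,k] = a[i]·b[j]·w[k]. Pick indices with nonzero a[1]·b[1] = (3)·(2) = 6. Only the fibre through (1,1,·) is needed: R[1,1,:] = T[1,1,:] − Σₗ aₗ[1]bₗ[1]cₗ = [-33, 15, -24] − (-3)·(-3)·[-3, 3, -2] = [-6, -12, -6]. Then w[k] = R[1,1,k] / 6 for each k, giving w = [-6, -12, -6] / 6 = [-1, -2, -1].

w = [-1, -2, -1]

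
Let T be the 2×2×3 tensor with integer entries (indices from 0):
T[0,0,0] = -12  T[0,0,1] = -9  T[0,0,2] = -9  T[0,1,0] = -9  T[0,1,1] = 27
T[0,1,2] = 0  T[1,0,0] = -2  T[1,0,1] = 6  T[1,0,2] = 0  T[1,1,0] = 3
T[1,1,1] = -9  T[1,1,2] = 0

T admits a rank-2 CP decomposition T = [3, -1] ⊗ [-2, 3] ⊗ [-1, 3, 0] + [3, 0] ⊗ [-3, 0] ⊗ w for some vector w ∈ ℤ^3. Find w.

w = [2, -1, 1]

Subtract the known terms from T to get the rank-1 residual R = [3, 0] ⊗ [-3, 0] ⊗ w, so R[i,j,k] = a[i]·b[j]·w[k]. Pick indices with nonzero a[0]·b[0] = (3)·(-3) = -9. Only the fibre through (0,0,·) is needed: R[0,0,:] = T[0,0,:] − Σₗ aₗ[0]bₗ[0]cₗ = [-12, -9, -9] − (3)·(-2)·[-1, 3, 0] = [-18, 9, -9]. Then w[k] = R[0,0,k] / -9 for each k, giving w = [-18, 9, -9] / -9 = [2, -1, 1].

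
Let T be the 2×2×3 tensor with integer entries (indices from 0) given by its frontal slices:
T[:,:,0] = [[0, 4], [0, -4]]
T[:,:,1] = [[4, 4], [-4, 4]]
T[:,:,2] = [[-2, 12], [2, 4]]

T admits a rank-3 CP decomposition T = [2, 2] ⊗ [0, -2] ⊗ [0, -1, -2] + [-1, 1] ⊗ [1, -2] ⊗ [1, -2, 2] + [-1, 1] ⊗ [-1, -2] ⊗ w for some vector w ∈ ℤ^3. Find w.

Subtract the known terms from T to get the rank-1 residual R = [-1, 1] ⊗ [-1, -2] ⊗ w, so R[i,j,k] = a[i]·b[j]·w[k]. Pick indices with nonzero a[0]·b[0] = (-1)·(-1) = 1. Only the fibre through (0,0,·) is needed: R[0,0,:] = T[0,0,:] − Σₗ aₗ[0]bₗ[0]cₗ = [0, 4, -2] − (2)·(0)·[0, -1, -2] − (-1)·(1)·[1, -2, 2] = [1, 2, 0]. Then w[k] = R[0,0,k] / 1 for each k, giving w = [1, 2, 0] / 1 = [1, 2, 0].

w = [1, 2, 0]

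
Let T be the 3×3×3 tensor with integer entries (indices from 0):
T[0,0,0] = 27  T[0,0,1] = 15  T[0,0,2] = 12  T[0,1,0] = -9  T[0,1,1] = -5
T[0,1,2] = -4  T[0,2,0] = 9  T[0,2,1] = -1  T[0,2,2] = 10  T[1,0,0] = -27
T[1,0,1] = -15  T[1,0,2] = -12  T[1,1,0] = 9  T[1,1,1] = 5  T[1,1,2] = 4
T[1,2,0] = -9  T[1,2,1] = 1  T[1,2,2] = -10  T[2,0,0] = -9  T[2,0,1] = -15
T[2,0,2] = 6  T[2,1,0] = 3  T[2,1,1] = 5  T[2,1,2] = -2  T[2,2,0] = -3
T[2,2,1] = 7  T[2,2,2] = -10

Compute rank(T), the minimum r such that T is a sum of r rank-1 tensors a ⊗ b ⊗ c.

Lower bound: in the mode-3 unfolding of T (rows indexed by k, columns by (i,j)) the 2×2 minor on rows k ∈ {0, 1}, columns (i,j) ∈ {(0,0), (0,2)} is det [[27, 9], [15, -1]] = -162 ≠ 0, so that unfolding has rank ≥ 2 and hence rank(T) ≥ 2 (CP rank is at least every unfolding rank, though it can be larger).
Upper bound: with S_k = T[:,:,k], the two rank-1 terms a₁b₁ᵀ, a₂b₂ᵀ are the rank-1 members of the pencil x·S₀ + y·S₁.
The 2×2 minor of x·S₀ + y·S₁ on rows {0,2}, columns {0,2} is 270·xy + 90·y² = 90·(y)(3·x + y), vanishing at (x:y) = (1:0) and (1:-3).
M₁ = S₀ = [[27, -9, 9], [-27, 9, -9], [-9, 3, -3]] = 3·(3, -3, -1)(3, -1, 1)ᵀ and M₂ = S₀ − 3·S₁ = [[-18, 6, 12], [18, -6, -12], [36, -12, -24]] = (-6)·(1, -1, -2)(3, -1, -2)ᵀ, so take a₁ = (3, -3, -1), b₁ = (3, -1, 1), a₂ = (1, -1, -2), b₂ = (3, -1, -2).
Each slice is an integer combination of E₁ = a₁b₁ᵀ and E₂ = a₂b₂ᵀ: S₀ = 3·E₁, S₁ = E₁ + 2·E₂, S₂ = 2·E₁ − 2·E₂; reading off coefficients, c₁ = (3, 1, 2) and c₂ = (0, 2, -2).
Hence T = (3, -3, -1) ⊗ (3, -1, 1) ⊗ (3, 1, 2) + (1, -1, -2) ⊗ (3, -1, -2) ⊗ (0, 2, -2), so rank(T) ≤ 2.
These bounds meet, so rank(T) = 2.

2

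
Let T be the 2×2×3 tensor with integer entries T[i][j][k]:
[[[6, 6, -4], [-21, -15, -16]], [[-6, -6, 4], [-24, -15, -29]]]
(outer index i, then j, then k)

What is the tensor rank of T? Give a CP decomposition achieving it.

Lower bound: the mode-1 unfolding of T (rows indexed by i, columns by (j,k) = (0,0), (0,1), (0,2), (1,0), (1,1), (1,2)) is [[6, 6, -4, -21, -15, -16], [-6, -6, 4, -24, -15, -29]].
There the 2×2 minor on rows i ∈ {0, 1}, columns (j,k) ∈ {(0,0), (1,0)} is det [[6, -21], [-6, -24]] = -270 ≠ 0, so this unfolding has rank ≥ 2; CP rank is at least every unfolding rank, so rank(T) ≥ 2. (This is only a lower bound: in general the CP rank may exceed every unfolding rank, so we still need to exhibit 2 rank-1 terms summing to T.)
Upper bound — finding two terms. Write S_k = T[:,:,k] for the frontal slices: S₀ = [[6, -21], [-6, -24]], S₁ = [[6, -15], [-6, -15]], S₂ = [[-4, -16], [4, -29]].
If T = a₁ ⊗ b₁ ⊗ c₁ + a₂ ⊗ b₂ ⊗ c₂ then each S_k = c₁[k]·a₁b₁ᵀ + c₂[k]·a₂b₂ᵀ. S₀ and S₁ are linearly independent, so a₁b₁ᵀ and a₂b₂ᵀ must span the same plane of matrices: they are the rank-1 matrices of the form x·S₀ + y·S₁.
det(x·S₀ + y·S₁) is −270·x² − 450·xy − 180·y² = (-90)·(3·x + 2·y)(x + y), vanishing at (x:y) = (2:-3) and (1:-1).
M₁ = 2·S₀ − 3·S₁ = [[-6, 3], [6, -3]] = (-3)·[1, -1][2, -1]ᵀ and M₂ = S₀ − S₁ = [[0, -6], [0, -9]] = (-3)·[2, 3][0, 1]ᵀ, so take a₁ = [1, -1], b₁ = [2, -1], a₂ = [2, 3], b₂ = [0, 1].
Each slice is an integer combination of E₁ = a₁b₁ᵀ and E₂ = a₂b₂ᵀ: S₀ = 3·E₁ − 9·E₂, S₁ = 3·E₁ − 6·E₂, S₂ = −2·E₁ − 9·E₂; reading off coefficients, c₁ = [3, 3, -2] and c₂ = [-9, -6, -9].
Hence T = [1, -1] ⊗ [2, -1] ⊗ [3, 3, -2] + [2, 3] ⊗ [0, 1] ⊗ [-9, -6, -9], so rank(T) ≤ 2.
These bounds meet, so rank(T) = 2.
Check entry T[0,1,0] = -21: (1)·(-1)·(3) + (2)·(1)·(-9) = -21.

rank(T) = 2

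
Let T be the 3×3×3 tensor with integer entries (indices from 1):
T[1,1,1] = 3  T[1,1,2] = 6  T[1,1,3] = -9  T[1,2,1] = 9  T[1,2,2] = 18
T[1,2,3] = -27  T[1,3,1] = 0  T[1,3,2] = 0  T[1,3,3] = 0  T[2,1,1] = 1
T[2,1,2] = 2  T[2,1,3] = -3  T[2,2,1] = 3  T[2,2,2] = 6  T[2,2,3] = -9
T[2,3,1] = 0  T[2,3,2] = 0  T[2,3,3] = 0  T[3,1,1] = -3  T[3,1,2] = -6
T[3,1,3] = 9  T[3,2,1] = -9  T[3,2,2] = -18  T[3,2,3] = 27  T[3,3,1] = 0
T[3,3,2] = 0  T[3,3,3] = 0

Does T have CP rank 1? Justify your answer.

If T = a (x) b (x) c then every fibre of T is a multiple of the corresponding factor, so read the factors off the fibres through the nonzero entry T[1,1,1] = 3.
The mode-1 fibre T[:,1,1] = [3, 1, -3] gives a = [3, 1, -3] (primitive direction); the mode-2 fibre T[1,:,1] = [3, 9, 0] gives b = [1, 3, 0]; then c[k] = T[1,1,k] / (a[1]·b[1]) = [3, 6, -9] / 3 = [1, 2, -3].
Expanding [3, 1, -3] (x) [1, 3, 0] (x) [1, 2, -3] reproduces all 27 entries of T, so T = [3, 1, -3] (x) [1, 3, 0] (x) [1, 2, -3] and rank(T) ≤ 1.
Equivalently every frontal slice T[:,:,k] is c[k] times the rank-1 matrix [3, 1, -3] (x) [1, 3, 0]. So T has rank 1 (it is nonzero).

Yes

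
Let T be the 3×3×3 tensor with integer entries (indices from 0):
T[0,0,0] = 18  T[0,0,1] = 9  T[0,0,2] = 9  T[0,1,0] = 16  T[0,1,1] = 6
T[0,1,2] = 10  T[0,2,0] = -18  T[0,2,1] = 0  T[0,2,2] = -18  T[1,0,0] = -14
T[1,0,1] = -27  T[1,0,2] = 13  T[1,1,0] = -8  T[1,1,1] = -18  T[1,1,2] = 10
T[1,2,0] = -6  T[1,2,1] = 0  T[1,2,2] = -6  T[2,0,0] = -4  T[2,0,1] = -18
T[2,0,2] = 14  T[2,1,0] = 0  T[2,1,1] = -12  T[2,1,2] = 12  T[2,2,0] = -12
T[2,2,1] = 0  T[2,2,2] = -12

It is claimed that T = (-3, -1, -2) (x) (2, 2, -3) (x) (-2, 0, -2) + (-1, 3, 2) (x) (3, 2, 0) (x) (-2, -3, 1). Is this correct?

Yes

Reconstruct entrywise from the claimed factors. For example, T[1,1,2] = 10 and Σₗ aₗ[1]bₗ[1]cₗ[2] = (-1)·(2)·(-2) + (3)·(2)·(1) = 10; checking all 27 entries, every one matches. The claim holds.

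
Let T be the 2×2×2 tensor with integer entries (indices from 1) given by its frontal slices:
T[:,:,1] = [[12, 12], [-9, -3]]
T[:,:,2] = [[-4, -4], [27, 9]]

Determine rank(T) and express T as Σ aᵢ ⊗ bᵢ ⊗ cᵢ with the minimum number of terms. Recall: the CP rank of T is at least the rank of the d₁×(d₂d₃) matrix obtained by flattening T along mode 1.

rank(T) = 2

Lower bound: the mode-1 unfolding of T (rows indexed by i, columns by (j,k) = (1,1), (1,2), (2,1), (2,2)) is [[12, -4, 12, -4], [-9, 27, -3, 9]].
There the 2×2 minor on rows i ∈ {1, 2}, columns (j,k) ∈ {(1,1), (1,2)} is det [[12, -4], [-9, 27]] = 288 ≠ 0, so this unfolding has rank ≥ 2; CP rank is at least every unfolding rank, so rank(T) ≥ 2. (This is only a lower bound: in general the CP rank may exceed every unfolding rank, so we still need to exhibit 2 rank-1 terms summing to T.)
Upper bound — finding two terms. Write S_k = T[:,:,k] for the frontal slices: S₁ = [[12, 12], [-9, -3]], S₂ = [[-4, -4], [27, 9]].
If T = a₁ ⊗ b₁ ⊗ c₁ + a₂ ⊗ b₂ ⊗ c₂ then each S_k = c₁[k]·a₁b₁ᵀ + c₂[k]·a₂b₂ᵀ. S₁ and S₂ are linearly independent, so a₁b₁ᵀ and a₂b₂ᵀ must span the same plane of matrices: they are the rank-1 matrices of the form x·S₁ + y·S₂.
det(x·S₁ + y·S₂) is 72·x² − 240·xy + 72·y² = 24·(x − 3·y)(3·x − y), vanishing at (x:y) = (3:1) and (1:3).
M₁ = 3·S₁ + S₂ = [[32, 32], [0, 0]] = 32·[1, 0][1, 1]ᵀ and M₂ = S₁ + 3·S₂ = [[0, 0], [72, 24]] = 24·[0, 1][3, 1]ᵀ, so take a₁ = [1, 0], b₁ = [1, 1], a₂ = [0, 1], b₂ = [3, 1].
Each slice is an integer combination of E₁ = a₁b₁ᵀ and E₂ = a₂b₂ᵀ: S₁ = 12·E₁ − 3·E₂, S₂ = −4·E₁ + 9·E₂; reading off coefficients, c₁ = [12, -4] and c₂ = [-3, 9].
Hence T = [1, 0] ⊗ [1, 1] ⊗ [12, -4] + [0, 1] ⊗ [3, 1] ⊗ [-3, 9], so rank(T) ≤ 2.
These bounds meet, so rank(T) = 2.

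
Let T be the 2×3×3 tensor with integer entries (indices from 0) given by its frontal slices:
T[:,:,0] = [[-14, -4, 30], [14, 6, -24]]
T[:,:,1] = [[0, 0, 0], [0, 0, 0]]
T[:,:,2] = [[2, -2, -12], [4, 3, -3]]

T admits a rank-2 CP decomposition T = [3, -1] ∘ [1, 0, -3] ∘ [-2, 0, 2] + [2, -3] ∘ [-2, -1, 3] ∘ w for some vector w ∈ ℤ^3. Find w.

Subtract the known terms from T to get the rank-1 residual R = [2, -3] ∘ [-2, -1, 3] ∘ w, so R[i,j,k] = a[i]·b[j]·w[k]. Pick indices with nonzero a[0]·b[0] = (2)·(-2) = -4. Only the fibre through (0,0,·) is needed: R[0,0,:] = T[0,0,:] − Σₗ aₗ[0]bₗ[0]cₗ = [-14, 0, 2] − (3)·(1)·[-2, 0, 2] = [-8, 0, -4]. Then w[k] = R[0,0,k] / -4 for each k, giving w = [-8, 0, -4] / -4 = [2, 0, 1].

w = [2, 0, 1]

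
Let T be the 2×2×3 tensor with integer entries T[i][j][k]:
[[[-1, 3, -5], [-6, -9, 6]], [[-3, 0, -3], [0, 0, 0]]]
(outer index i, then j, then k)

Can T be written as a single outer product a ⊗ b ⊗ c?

The mode-3 unfolding of T (rows indexed by k, columns by (i,j) = (0,0), (0,1), (1,0), (1,1)) is [[-1, -6, -3, 0], [3, -9, 0, 0], [-5, 6, -3, 0]].
There the 2×2 minor on rows k ∈ {0, 1}, columns (i,j) ∈ {(0,0), (0,1)} is det [[-1, -6], [3, -9]] = 27 ≠ 0, so this unfolding has rank ≥ 2; CP rank is at least every unfolding rank, so rank(T) ≥ 2.
In particular rank(T) ≥ 2 > 1, so T is not rank-1.

No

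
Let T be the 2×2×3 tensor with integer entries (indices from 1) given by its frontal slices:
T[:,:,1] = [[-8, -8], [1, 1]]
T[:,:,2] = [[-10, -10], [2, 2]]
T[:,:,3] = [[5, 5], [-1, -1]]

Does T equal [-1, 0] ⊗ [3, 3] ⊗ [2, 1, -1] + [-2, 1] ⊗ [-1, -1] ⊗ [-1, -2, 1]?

Reconstruct entry (1,1,2) from the claimed factors: Σₗ aₗ[1]bₗ[1]cₗ[2] = (-1)·(3)·(1) + (-2)·(-1)·(-2) = -7, but T[1,1,2] = -10. The claim is false.

No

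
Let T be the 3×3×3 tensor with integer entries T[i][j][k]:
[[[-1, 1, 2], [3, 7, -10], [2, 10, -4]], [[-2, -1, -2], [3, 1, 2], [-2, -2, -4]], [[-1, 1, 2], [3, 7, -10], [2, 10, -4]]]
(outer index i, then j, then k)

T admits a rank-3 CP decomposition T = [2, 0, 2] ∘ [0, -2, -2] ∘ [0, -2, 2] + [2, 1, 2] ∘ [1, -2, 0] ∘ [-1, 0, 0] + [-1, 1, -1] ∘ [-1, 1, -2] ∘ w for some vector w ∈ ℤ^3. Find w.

w = [1, 1, 2]

Subtract the known terms from T to get the rank-1 residual R = [-1, 1, -1] ∘ [-1, 1, -2] ∘ w, so R[i,j,k] = a[i]·b[j]·w[k]. Pick indices with nonzero a[0]·b[0] = (-1)·(-1) = 1. Only the fibre through (0,0,·) is needed: R[0,0,:] = T[0,0,:] − Σₗ aₗ[0]bₗ[0]cₗ = [-1, 1, 2] − (2)·(0)·[0, -2, 2] − (2)·(1)·[-1, 0, 0] = [1, 1, 2]. Then w[k] = R[0,0,k] / 1 for each k, giving w = [1, 1, 2] / 1 = [1, 1, 2].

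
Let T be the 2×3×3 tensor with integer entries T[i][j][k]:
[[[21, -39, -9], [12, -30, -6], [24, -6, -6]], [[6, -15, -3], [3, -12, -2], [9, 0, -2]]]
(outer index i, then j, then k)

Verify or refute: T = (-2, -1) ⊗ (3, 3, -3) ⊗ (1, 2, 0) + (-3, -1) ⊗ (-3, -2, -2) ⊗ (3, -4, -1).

Reconstruct entry (0,0,1) from the claimed factors: Σₗ aₗ[0]bₗ[0]cₗ[1] = (-2)·(3)·(2) + (-3)·(-3)·(-4) = -48, but T[0,0,1] = -39. The claim is false.

No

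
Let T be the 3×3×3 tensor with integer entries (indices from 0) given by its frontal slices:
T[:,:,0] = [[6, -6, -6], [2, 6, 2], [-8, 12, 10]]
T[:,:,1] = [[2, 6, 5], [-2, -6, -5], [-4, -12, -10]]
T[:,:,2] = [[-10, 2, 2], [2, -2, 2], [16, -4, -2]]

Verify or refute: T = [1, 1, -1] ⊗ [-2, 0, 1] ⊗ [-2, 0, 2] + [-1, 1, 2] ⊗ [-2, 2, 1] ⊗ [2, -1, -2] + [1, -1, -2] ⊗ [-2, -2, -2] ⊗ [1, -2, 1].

Reconstruct entrywise from the claimed factors. For example, T[0,1,0] = -6 and Σₗ aₗ[0]bₗ[1]cₗ[0] = (1)·(0)·(-2) + (-1)·(2)·(2) + (1)·(-2)·(1) = -6; checking all 27 entries, every one matches. The claim holds.

Yes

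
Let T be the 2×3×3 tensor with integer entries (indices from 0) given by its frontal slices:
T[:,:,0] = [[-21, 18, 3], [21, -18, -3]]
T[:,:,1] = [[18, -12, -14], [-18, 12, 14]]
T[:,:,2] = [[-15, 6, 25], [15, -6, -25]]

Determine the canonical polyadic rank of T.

2

Lower bound: the mode-3 unfolding of T (rows indexed by k, columns by (i,j) = (0,0), (0,1), (0,2), (1,0), (1,1), (1,2)) is [[-21, 18, 3, 21, -18, -3], [18, -12, -14, -18, 12, 14], [-15, 6, 25, 15, -6, -25]].
There the 2×2 minor on rows k ∈ {0, 1}, columns (i,j) ∈ {(0,0), (0,1)} is det [[-21, 18], [18, -12]] = -72 ≠ 0, so this unfolding has rank ≥ 2; CP rank is at least every unfolding rank, so rank(T) ≥ 2. (Flattening ranks never certify an upper bound on CP rank; for that we must actually write T with 2 rank-1 terms.)
Upper bound — finding two terms. Every mode-1 slice of T is a multiple of one matrix: T[i,:,:] = a[i]·M with a = [1, -1] and M = [[-21, 18, -15], [18, -12, 6], [3, -14, 25]] (rows indexed by j, columns by k). So it suffices to write M as a sum of two rank-1 matrices.
The columns of M satisfy (column 0) = −2·(column 1) − (column 2), so splitting by columns, M = [18, -12, -14][-2, 1, 0]ᵀ + [-15, 6, 25][-1, 0, 1]ᵀ.
Hence T = [1, -1] (x) [18, -12, -14] (x) [-2, 1, 0] + [1, -1] (x) [-15, 6, 25] (x) [-1, 0, 1], so rank(T) ≤ 2.
These bounds meet, so rank(T) = 2.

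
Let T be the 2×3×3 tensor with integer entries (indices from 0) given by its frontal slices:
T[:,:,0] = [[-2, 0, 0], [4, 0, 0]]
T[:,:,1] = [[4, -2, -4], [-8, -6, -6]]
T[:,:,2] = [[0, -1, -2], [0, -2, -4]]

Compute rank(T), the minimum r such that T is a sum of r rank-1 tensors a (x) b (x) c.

3

Lower bound: the mode-2 unfolding of T (rows indexed by j, columns by (i,k) = (0,0), (0,1), (0,2), (1,0), (1,1), (1,2)) is [[-2, 4, 0, 4, -8, 0], [0, -2, -1, 0, -6, -2], [0, -4, -2, 0, -6, -4]].
There the 3×3 minor on rows j ∈ {0, 1, 2}, columns (i,k) ∈ {(0,0), (0,1), (1,1)} is det [[-2, 4, -8], [0, -2, -6], [0, -4, -6]] = 24 ≠ 0, so this unfolding has rank ≥ 3; CP rank is at least every unfolding rank, so rank(T) ≥ 3. (This is only a lower bound: in general the CP rank may exceed every unfolding rank, so we still need to exhibit 3 rank-1 terms summing to T.)
Upper bound: T is a sum of 3 rank-1 terms, T = [0, 1] (x) [0, 1, -1] (x) [0, -2, 0] + [1, -2] (x) [1, 0, 0] (x) [-2, 4, 0] + [1, 2] (x) [0, 1, 2] (x) [0, -2, -1] (one valid choice — decompositions are not unique — normalised so each a, b is primitive with positive first nonzero entry; check it by expanding all entries), so rank(T) ≤ 3.
These bounds meet, so rank(T) = 3.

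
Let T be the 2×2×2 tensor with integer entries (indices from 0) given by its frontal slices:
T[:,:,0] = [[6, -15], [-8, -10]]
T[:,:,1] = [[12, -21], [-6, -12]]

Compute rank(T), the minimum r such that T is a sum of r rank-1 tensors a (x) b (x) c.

2

Lower bound: the mode-3 unfolding of T (rows indexed by k, columns by (i,j) = (0,0), (0,1), (1,0), (1,1)) is [[6, -15, -8, -10], [12, -21, -6, -12]].
There the 2×2 minor on rows k ∈ {0, 1}, columns (i,j) ∈ {(0,0), (0,1)} is det [[6, -15], [12, -21]] = 54 ≠ 0, so this unfolding has rank ≥ 2; CP rank is at least every unfolding rank, so rank(T) ≥ 2. (Unfolding ranks only ever bound the CP rank from below — rank(T) can be strictly larger than all of them — so the matching upper bound has to come from an explicit 2-term decomposition.)
Upper bound — finding two terms. Write S_k = T[:,:,k] for the frontal slices: S₀ = [[6, -15], [-8, -10]], S₁ = [[12, -21], [-6, -12]].
If T = a₁ (x) b₁ (x) c₁ + a₂ (x) b₂ (x) c₂ then each S_k = c₁[k]·a₁b₁ᵀ + c₂[k]·a₂b₂ᵀ. S₀ and S₁ are linearly independent, so a₁b₁ᵀ and a₂b₂ᵀ must span the same plane of matrices: they are the rank-1 matrices of the form x·S₀ + y·S₁.
det(x·S₀ + y·S₁) is −180·x² − 450·xy − 270·y² = (-90)·(2·x + 3·y)(x + y), vanishing at (x:y) = (3:-2) and (1:-1).
M₁ = 3·S₀ − 2·S₁ = [[-6, -3], [-12, -6]] = (-3)·(1, 2)(2, 1)ᵀ and M₂ = S₀ − S₁ = [[-6, 6], [-2, 2]] = (-2)·(3, 1)(1, -1)ᵀ, so take a₁ = (1, 2), b₁ = (2, 1), a₂ = (3, 1), b₂ = (1, -1).
Each slice is an integer combination of E₁ = a₁b₁ᵀ and E₂ = a₂b₂ᵀ: S₀ = −3·E₁ + 4·E₂, S₁ = −3·E₁ + 6·E₂; reading off coefficients, c₁ = (-3, -3) and c₂ = (4, 6).
Hence T = (1, 2) (x) (2, 1) (x) (-3, -3) + (3, 1) (x) (1, -1) (x) (4, 6), so rank(T) ≤ 2.
These bounds meet, so rank(T) = 2.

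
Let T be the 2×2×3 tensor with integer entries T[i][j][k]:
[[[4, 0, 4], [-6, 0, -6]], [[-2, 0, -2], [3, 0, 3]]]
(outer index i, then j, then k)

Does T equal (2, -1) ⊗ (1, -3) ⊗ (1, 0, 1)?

No

Reconstruct entry (0,0,0) from the claimed factors: Σₗ aₗ[0]bₗ[0]cₗ[0] = (2)·(1)·(1) = 2, but T[0,0,0] = 4. The claim is false.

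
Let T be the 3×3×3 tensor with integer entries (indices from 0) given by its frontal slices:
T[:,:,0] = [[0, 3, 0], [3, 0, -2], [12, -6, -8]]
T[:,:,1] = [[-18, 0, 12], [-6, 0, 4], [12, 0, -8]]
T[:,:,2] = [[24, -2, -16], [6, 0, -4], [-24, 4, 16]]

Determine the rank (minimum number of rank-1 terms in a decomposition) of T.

Lower bound: the mode-1 unfolding of T (rows indexed by i, columns by (j,k) = (0,0), (0,1), (0,2), (1,0), (1,1), (1,2), (2,0), (2,1), (2,2)) is [[0, -18, 24, 3, 0, -2, 0, 12, -16], [3, -6, 6, 0, 0, 0, -2, 4, -4], [12, 12, -24, -6, 0, 4, -8, -8, 16]].
There the 2×2 minor on rows i ∈ {0, 1}, columns (j,k) ∈ {(0,0), (0,1)} is det [[0, -18], [3, -6]] = 54 ≠ 0, so this unfolding has rank ≥ 2; CP rank is at least every unfolding rank, so rank(T) ≥ 2. (This is only a lower bound: in general the CP rank may exceed every unfolding rank, so we still need to exhibit 2 rank-1 terms summing to T.)
Upper bound — finding two terms. Write S_k = T[:,:,k] for the frontal slices: S₀ = [[0, 3, 0], [3, 0, -2], [12, -6, -8]], S₁ = [[-18, 0, 12], [-6, 0, 4], [12, 0, -8]], S₂ = [[24, -2, -16], [6, 0, -4], [-24, 4, 16]].
If T = a₁ ∘ b₁ ∘ c₁ + a₂ ∘ b₂ ∘ c₂ then each S_k = c₁[k]·a₁b₁ᵀ + c₂[k]·a₂b₂ᵀ. S₀ and S₁ are linearly independent, so a₁b₁ᵀ and a₂b₂ᵀ must span the same plane of matrices: they are the rank-1 matrices of the form x·S₀ + y·S₁.
The 2×2 minor of x·S₀ + y·S₁ on rows {0,1}, columns {0,1} is −9·x² + 18·xy = (-9)·(x − 2·y)(x), vanishing at (x:y) = (2:1) and (0:1).
M₁ = 2·S₀ + S₁ = [[-18, 6, 12], [0, 0, 0], [36, -12, -24]] = (-6)·[1, 0, -2][3, -1, -2]ᵀ and M₂ = S₁ = [[-18, 0, 12], [-6, 0, 4], [12, 0, -8]] = (-2)·[3, 1, -2][3, 0, -2]ᵀ, so take a₁ = [1, 0, -2], b₁ = [3, -1, -2], a₂ = [3, 1, -2], b₂ = [3, 0, -2].
Each slice is an integer combination of E₁ = a₁b₁ᵀ and E₂ = a₂b₂ᵀ: S₀ = −3·E₁ + E₂, S₁ = −2·E₂, S₂ = 2·E₁ + 2·E₂; reading off coefficients, c₁ = [-3, 0, 2] and c₂ = [1, -2, 2].
Hence T = [1, 0, -2] ∘ [3, -1, -2] ∘ [-3, 0, 2] + [3, 1, -2] ∘ [3, 0, -2] ∘ [1, -2, 2], so rank(T) ≤ 2.
These bounds meet, so rank(T) = 2.

2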